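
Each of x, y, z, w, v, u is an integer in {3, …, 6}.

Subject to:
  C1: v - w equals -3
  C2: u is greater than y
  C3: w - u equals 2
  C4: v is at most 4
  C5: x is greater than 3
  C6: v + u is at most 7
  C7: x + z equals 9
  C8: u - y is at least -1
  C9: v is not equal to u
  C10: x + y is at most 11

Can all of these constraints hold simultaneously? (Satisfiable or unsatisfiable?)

Take x = 6, y = 3, z = 3, w = 6, v = 3, u = 4. Then constraint 1: v - w = -3; constraint 3: w - u = 2, and every other listed constraint is also met.

Satisfiable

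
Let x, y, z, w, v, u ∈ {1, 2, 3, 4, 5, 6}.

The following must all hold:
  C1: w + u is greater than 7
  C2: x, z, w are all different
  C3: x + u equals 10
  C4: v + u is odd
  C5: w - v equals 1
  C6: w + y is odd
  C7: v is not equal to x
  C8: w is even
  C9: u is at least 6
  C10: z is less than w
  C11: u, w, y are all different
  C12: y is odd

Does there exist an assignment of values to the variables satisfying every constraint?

Satisfiable

The assignment x = 4, y = 5, z = 1, w = 2, v = 1, u = 6 works:
  constraint 1 holds since w + u = 8.
  constraint 3 holds since x + u = 10.
  constraint 5 holds since w - v = 1.
The rest check out directly.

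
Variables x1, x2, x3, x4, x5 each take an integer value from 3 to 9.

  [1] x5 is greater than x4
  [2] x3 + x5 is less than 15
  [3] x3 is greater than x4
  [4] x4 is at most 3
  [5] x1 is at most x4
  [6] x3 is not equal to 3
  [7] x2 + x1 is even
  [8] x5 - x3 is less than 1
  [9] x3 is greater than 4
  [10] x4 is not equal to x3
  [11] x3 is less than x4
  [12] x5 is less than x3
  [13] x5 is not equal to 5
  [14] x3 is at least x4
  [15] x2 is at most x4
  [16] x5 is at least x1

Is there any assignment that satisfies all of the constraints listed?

Constraints 1, 11, and 12 give x3 < x4, x4 < x5, x5 < x3. Chaining: x3 < x4 < x5 < x3, which forces x3 < x3 — impossible.

Unsatisfiable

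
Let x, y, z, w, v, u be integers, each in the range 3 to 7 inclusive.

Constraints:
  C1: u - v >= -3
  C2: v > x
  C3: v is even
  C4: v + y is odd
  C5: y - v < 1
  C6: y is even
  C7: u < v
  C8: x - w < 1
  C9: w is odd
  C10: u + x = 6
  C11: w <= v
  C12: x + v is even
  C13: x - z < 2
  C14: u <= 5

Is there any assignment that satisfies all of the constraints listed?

Constraint 3 makes v even and constraint 6 makes y even, so v + y must be even. Constraint 4 says v + y is odd — contradiction.

Unsatisfiable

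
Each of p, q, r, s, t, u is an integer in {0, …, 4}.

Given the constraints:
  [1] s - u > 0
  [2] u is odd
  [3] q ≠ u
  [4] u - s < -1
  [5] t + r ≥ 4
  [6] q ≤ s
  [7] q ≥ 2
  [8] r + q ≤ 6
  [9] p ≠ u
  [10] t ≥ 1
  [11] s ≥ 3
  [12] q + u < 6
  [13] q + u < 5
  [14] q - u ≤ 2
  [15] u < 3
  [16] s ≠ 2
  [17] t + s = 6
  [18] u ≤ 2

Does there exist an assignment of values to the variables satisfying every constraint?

Satisfiable

The assignment p = 2, q = 3, r = 3, s = 4, t = 2, u = 1 works:
  constraint 1 holds since s - u = 3.
  constraint 4 holds since u - s = -3.
  constraint 5 holds since t + r = 5.
The rest check out directly.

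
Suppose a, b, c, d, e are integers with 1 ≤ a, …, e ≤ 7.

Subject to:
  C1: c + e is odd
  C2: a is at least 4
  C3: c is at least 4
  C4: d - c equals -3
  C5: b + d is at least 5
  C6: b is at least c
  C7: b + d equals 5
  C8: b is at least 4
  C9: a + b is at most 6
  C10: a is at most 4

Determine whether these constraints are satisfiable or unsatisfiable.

From constraint 2: a ≥ 4. From constraints 3 and 6: b ≥ c ≥ 4. Hence a + b ≥ 8. But constraint 9 requires a + b ≤ 6, and 6 < 8. Contradiction.

Unsatisfiable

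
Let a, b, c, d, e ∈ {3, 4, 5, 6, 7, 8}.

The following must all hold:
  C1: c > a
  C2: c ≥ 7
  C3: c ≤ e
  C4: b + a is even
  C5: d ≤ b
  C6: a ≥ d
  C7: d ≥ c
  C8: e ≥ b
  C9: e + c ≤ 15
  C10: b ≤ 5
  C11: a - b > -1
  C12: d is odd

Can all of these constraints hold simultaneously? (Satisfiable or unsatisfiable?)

From constraints 2 and 7: d ≥ c and c ≥ 7, so d ≥ 7. From constraints 5 and 10: d ≤ b and b ≤ 5, so d ≤ 5. But 5 < 7, so no value of d works.

Unsatisfiable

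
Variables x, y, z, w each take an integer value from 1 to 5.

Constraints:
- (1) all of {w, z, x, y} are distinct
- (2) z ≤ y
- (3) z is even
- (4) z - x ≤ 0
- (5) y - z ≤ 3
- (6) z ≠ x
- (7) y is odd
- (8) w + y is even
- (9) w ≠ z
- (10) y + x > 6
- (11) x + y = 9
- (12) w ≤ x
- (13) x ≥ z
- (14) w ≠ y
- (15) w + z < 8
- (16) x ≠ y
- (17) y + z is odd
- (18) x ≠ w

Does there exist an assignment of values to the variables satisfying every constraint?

Satisfiable

Take x = 4, y = 5, z = 2, w = 3. Then constraint 4: z - x = -2; constraint 5: y - z = 3, and every other listed constraint is also met.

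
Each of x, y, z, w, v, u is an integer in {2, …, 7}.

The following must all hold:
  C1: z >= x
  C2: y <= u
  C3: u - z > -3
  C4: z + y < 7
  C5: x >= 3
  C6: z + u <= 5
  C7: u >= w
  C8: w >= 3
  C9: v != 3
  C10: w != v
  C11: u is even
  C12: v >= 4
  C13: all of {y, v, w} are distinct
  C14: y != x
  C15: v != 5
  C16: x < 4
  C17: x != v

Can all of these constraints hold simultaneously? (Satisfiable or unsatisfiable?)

From constraints 1 and 5: z ≥ x ≥ 3. From constraints 7 and 8: u ≥ w ≥ 3. Hence z + u ≥ 6. But constraint 6 requires z + u ≤ 5, and 5 < 6. Contradiction.

Unsatisfiable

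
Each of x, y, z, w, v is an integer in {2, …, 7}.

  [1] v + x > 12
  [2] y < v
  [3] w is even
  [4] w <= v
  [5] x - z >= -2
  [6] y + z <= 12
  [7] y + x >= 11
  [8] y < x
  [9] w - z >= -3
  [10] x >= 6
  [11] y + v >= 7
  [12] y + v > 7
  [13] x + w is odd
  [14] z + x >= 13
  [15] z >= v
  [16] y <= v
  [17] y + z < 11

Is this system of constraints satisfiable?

Satisfiable

One satisfying assignment is x = 7, y = 4, z = 6, w = 6, v = 6.
For the less obvious constraints — constraint 1: v + x = 13; constraint 5: x - z = 1; constraint 6: y + z = 10 — and the others hold by inspection.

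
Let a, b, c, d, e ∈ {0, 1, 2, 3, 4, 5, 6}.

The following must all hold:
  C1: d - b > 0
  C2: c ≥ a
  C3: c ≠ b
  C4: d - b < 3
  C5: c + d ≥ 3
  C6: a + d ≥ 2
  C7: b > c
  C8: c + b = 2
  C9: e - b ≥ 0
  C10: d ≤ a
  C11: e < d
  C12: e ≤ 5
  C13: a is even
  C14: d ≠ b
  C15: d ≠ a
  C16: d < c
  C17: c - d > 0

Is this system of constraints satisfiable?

Unsatisfiable

Constraints 2, 7, 9, 10, and 11 give e < d, d ≤ a, a ≤ c, c < b, b ≤ e. Chaining: e < d ≤ a ≤ c < b ≤ e, which forces e < e — impossible.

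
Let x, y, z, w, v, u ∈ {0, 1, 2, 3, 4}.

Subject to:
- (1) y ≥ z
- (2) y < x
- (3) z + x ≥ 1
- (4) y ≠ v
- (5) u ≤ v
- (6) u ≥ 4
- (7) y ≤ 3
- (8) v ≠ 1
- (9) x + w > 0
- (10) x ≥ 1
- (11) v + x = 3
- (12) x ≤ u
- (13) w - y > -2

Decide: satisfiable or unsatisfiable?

Unsatisfiable

From constraints 5 and 6: v ≥ u ≥ 4. From constraint 10: x ≥ 1. Hence v + x ≥ 5. But constraint 11 requires v + x = 3, and 3 < 5. Contradiction.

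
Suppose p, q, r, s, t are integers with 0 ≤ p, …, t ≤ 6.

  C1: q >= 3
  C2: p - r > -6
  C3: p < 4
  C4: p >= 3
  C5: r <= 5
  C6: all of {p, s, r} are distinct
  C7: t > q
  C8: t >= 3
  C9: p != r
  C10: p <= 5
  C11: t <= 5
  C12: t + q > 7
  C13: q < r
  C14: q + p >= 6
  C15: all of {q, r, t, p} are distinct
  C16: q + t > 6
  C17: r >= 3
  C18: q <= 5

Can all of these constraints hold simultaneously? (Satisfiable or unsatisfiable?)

Unsatisfiable

Constraints 1, 4, 5, 8, 10, 11, 17, and 18 confine each of q, r, t, p to the 3 values {3, …, 5}.
Constraint 15 requires all 4 of them to be distinct, but only 3 values are available — impossible by the pigeonhole principle.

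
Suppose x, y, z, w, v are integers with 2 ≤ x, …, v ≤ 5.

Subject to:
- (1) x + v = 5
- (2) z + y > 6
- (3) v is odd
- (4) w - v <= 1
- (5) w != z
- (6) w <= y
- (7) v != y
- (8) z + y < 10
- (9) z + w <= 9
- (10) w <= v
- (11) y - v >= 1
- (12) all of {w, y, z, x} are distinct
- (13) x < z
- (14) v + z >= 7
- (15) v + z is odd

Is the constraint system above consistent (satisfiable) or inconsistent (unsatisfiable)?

Setting (x, y, z, w, v) = (2, 5, 4, 3, 3) satisfies everything: constraint 1: x + v = 5; constraint 2: z + y = 9, and the others follow.

Satisfiable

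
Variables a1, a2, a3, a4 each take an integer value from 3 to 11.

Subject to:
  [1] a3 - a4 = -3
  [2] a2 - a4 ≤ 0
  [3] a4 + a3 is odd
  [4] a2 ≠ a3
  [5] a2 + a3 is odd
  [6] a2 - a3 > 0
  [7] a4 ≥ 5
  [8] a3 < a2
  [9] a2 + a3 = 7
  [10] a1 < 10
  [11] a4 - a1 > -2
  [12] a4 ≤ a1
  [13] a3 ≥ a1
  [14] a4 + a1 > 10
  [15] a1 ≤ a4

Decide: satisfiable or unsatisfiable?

Unsatisfiable

Constraints 2, 6, 12, and 13 give a2 ≤ a4, a4 ≤ a1, a1 ≤ a3, a3 < a2. Chaining: a2 ≤ a4 ≤ a1 ≤ a3 < a2, which forces a2 < a2 — impossible.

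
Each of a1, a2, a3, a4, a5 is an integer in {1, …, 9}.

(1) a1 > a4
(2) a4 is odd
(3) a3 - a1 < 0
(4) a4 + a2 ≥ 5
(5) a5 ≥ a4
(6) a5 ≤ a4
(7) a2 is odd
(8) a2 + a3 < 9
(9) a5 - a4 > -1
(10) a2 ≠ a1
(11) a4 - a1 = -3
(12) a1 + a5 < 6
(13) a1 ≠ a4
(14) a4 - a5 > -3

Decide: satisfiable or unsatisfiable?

One satisfying assignment is a1 = 4, a2 = 7, a3 = 1, a4 = 1, a5 = 1.
For the less obvious constraints — constraint 3: a3 - a1 = -3; constraint 4: a4 + a2 = 8; constraint 8: a2 + a3 = 8 — and the others hold by inspection.

Satisfiable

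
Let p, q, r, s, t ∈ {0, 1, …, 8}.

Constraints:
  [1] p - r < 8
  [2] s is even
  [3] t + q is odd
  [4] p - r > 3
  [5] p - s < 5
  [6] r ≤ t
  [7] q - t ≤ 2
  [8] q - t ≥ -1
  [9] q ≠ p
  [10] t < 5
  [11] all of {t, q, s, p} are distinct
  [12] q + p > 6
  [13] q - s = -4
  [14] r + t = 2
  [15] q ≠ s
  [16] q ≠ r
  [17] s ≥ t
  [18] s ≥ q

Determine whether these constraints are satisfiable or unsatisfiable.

The assignment p = 7, q = 0, r = 1, s = 4, t = 1 works:
  constraint 1 holds since p - r = 6.
  constraint 4 holds since p - r = 6.
The rest check out directly.

Satisfiable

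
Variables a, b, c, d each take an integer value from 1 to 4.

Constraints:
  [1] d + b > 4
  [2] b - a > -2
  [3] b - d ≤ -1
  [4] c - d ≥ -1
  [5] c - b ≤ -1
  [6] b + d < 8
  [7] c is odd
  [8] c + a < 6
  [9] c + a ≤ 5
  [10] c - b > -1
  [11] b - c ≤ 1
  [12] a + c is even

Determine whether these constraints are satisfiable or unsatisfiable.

Unsatisfiable

Constraints 3, 4, and 5 give d − b ≥ 1, b − c ≥ 1, c − d ≥ -1.
Adding all 3 inequalities: the left sides telescope to 0, and the right sides sum to 1 + 1 + (-1) = 1. So 0 ≥ 1, which is false.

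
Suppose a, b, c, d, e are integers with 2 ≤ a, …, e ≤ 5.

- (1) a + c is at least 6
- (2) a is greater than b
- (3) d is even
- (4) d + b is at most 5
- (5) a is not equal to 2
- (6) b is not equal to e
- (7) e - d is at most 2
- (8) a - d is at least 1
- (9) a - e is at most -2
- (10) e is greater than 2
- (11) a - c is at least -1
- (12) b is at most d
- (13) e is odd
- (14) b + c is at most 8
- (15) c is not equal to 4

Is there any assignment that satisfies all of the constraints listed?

Unsatisfiable

Constraints 7, 8, and 9 give d − e ≥ -2, e − a ≥ 2, a − d ≥ 1.
Adding all 3 inequalities: the left sides telescope to 0, and the right sides sum to (-2) + 2 + 1 = 1. So 0 ≥ 1, which is false.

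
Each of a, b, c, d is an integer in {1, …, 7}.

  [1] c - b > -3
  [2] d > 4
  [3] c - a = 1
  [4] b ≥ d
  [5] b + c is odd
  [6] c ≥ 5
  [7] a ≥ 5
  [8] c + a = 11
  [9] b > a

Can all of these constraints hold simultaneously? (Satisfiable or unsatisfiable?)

Satisfiable

One satisfying assignment is a = 5, b = 7, c = 6, d = 7.
For the less obvious constraints — constraint 1: c - b = -1; constraint 3: c - a = 1; constraint 8: c + a = 11 — and the others hold by inspection.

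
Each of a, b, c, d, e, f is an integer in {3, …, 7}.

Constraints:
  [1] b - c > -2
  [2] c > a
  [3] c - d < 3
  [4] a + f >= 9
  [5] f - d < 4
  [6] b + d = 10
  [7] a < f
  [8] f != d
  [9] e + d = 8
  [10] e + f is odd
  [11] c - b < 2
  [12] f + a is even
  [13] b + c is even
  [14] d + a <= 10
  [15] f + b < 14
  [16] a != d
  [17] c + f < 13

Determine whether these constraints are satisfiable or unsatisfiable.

Satisfiable

The assignment a = 4, b = 5, c = 5, d = 5, e = 3, f = 6 works:
  constraint 1 holds since b - c = 0.
  constraint 3 holds since c - d = 0.
The rest check out directly.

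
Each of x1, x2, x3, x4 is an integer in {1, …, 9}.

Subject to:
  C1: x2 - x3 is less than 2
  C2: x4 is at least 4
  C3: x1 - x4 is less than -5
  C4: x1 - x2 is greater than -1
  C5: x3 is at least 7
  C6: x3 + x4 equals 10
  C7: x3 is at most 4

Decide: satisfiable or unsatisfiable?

From constraint 5: x3 ≥ 7. From constraint 2: x4 ≥ 4. Hence x3 + x4 ≥ 11. But constraint 6 requires x3 + x4 = 10, and 10 < 11. Contradiction.

Unsatisfiable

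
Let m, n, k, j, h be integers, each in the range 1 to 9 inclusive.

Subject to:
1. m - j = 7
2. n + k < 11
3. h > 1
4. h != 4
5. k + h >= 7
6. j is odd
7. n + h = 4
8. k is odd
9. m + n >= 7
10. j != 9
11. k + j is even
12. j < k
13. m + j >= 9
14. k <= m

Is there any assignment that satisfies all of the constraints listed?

The assignment m = 8, n = 1, k = 7, j = 1, h = 3 works:
  constraint 1 holds since m - j = 7.
  constraint 2 holds since n + k = 8.
The rest check out directly.

Satisfiable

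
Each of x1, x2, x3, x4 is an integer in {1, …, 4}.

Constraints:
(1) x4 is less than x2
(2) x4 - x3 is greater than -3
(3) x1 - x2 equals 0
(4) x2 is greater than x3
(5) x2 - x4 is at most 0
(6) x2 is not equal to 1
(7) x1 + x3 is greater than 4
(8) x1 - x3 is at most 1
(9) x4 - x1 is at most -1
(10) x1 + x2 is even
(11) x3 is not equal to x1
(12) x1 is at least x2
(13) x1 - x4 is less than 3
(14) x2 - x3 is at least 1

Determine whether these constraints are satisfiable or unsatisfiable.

Unsatisfiable

Constraints 5, 8, 9, and 14 give x4 − x2 ≥ 0, x2 − x3 ≥ 1, x3 − x1 ≥ -1, x1 − x4 ≥ 1.
Adding all 4 inequalities: the left sides telescope to 0, and the right sides sum to 0 + 1 + (-1) + 1 = 1. So 0 ≥ 1, which is false.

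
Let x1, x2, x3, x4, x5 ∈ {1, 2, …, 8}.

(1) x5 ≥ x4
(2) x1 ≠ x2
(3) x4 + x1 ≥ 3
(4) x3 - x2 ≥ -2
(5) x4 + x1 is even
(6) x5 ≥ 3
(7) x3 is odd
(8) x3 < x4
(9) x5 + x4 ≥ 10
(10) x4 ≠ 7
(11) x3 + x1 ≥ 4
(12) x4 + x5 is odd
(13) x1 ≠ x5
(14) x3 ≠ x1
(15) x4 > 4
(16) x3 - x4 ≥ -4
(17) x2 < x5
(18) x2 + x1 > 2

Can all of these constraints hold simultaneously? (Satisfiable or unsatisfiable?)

Setting (x1, x2, x3, x4, x5) = (1, 3, 3, 5, 6) satisfies everything: constraint 3: x4 + x1 = 6; constraint 4: x3 - x2 = 0; constraint 9: x5 + x4 = 11, and the others follow.

Satisfiable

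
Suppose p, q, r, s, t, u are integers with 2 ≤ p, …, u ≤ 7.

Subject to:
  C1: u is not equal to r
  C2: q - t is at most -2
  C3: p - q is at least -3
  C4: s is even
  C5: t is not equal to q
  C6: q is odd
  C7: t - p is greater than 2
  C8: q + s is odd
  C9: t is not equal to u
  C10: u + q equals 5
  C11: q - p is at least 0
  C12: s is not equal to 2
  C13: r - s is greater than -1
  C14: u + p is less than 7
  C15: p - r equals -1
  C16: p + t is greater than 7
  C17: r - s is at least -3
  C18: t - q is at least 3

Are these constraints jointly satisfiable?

Setting (p, q, r, s, t, u) = (3, 3, 4, 4, 6, 2) satisfies everything: constraint 2: q - t = -3; constraint 3: p - q = 0; constraint 7: t - p = 3, and the others follow.

Satisfiable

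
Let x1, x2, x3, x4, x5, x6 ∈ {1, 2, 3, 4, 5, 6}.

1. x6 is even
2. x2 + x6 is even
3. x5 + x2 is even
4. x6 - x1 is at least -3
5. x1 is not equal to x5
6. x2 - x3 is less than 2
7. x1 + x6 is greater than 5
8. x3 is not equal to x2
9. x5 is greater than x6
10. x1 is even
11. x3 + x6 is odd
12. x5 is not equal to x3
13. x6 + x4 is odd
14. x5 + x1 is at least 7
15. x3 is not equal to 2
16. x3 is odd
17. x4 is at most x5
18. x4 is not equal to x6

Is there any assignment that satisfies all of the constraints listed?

Satisfiable

Try x1 = 4, x2 = 4, x3 = 3, x4 = 3, x5 = 6, x6 = 2.
Check constraint 4: x6 - x1 = -2; constraint 6: x2 - x3 = 1; constraint 7: x1 + x6 = 6. The remaining constraints are straightforward to verify.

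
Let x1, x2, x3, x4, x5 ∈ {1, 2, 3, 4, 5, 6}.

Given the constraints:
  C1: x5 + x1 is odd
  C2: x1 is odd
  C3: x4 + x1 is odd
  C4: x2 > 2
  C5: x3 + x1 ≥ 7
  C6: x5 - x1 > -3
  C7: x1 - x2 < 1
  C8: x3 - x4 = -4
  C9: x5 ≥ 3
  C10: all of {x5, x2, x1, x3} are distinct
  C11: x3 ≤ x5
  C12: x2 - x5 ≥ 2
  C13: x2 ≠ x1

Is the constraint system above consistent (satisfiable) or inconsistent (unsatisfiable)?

Satisfiable

Setting (x1, x2, x3, x4, x5) = (5, 6, 2, 6, 4) satisfies everything: constraint 5: x3 + x1 = 7; constraint 6: x5 - x1 = -1, and the others follow.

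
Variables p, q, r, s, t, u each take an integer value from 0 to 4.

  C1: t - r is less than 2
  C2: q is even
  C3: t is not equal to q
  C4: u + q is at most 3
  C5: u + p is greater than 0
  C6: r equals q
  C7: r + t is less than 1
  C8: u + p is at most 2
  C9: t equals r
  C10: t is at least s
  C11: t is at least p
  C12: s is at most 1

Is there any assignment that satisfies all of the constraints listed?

From constraints 6 and 9, t = r = q, so t = q. But constraint 3 says t ≠ q. Contradiction.

Unsatisfiable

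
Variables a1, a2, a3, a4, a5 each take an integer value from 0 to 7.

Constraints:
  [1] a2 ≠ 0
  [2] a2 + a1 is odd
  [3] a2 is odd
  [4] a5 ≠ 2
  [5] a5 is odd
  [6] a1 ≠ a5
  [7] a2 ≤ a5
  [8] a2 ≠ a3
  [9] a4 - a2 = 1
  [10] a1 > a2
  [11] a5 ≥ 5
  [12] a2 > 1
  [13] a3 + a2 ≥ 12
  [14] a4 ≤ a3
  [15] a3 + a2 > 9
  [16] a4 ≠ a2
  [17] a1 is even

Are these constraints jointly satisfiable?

The assignment a1 = 6, a2 = 5, a3 = 7, a4 = 6, a5 = 5 works:
  constraint 9 holds since a4 - a2 = 1.
  constraint 13 holds since a3 + a2 = 12.
  constraint 15 holds since a3 + a2 = 12.
The rest check out directly.

Satisfiable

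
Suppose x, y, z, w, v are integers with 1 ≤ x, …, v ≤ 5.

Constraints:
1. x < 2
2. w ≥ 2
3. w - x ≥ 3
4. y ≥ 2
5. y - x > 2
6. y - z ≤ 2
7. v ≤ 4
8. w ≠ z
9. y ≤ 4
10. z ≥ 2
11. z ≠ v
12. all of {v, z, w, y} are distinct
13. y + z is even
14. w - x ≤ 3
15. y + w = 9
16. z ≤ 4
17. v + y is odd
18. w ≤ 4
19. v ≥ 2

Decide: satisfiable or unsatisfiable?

Constraints 2, 4, 7, 9, 10, 16, 18, and 19 confine each of v, z, w, y to the 3 values {2, …, 4}.
Constraint 12 requires all 4 of them to be distinct, but only 3 values are available — impossible by the pigeonhole principle.

Unsatisfiable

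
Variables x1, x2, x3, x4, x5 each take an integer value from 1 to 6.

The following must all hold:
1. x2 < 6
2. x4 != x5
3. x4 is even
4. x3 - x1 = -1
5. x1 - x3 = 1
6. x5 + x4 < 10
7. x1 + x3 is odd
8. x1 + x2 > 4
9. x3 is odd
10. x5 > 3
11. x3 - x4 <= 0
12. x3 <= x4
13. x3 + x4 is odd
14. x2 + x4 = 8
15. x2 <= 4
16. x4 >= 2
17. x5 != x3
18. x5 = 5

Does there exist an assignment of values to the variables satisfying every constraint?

The assignment x1 = 2, x2 = 4, x3 = 1, x4 = 4, x5 = 5 works:
  constraint 4 holds since x3 - x1 = -1.
  constraint 5 holds since x1 - x3 = 1.
The rest check out directly.

Satisfiable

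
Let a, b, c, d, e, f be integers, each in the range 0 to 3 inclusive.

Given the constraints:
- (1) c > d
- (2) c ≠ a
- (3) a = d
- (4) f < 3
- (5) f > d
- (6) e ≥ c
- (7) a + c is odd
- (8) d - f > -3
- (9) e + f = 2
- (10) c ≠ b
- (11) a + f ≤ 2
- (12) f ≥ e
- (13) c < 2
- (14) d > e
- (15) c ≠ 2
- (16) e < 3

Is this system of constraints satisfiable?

Unsatisfiable

Constraints 1, 6, and 14 give c ≤ e, e < d, d < c. Chaining: c ≤ e < d < c, which forces c < c — impossible.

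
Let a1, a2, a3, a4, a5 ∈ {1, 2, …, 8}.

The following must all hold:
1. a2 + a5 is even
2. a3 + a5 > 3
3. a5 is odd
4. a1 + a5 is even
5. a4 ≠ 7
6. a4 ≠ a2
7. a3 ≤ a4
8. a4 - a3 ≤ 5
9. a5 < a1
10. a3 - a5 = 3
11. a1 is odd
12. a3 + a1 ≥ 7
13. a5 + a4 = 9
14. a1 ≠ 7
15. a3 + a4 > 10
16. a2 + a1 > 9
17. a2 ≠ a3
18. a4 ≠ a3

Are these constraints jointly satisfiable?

One satisfying assignment is a1 = 5, a2 = 5, a3 = 4, a4 = 8, a5 = 1.
For the less obvious constraints — constraint 2: a3 + a5 = 5; constraint 8: a4 - a3 = 4 — and the others hold by inspection.

Satisfiable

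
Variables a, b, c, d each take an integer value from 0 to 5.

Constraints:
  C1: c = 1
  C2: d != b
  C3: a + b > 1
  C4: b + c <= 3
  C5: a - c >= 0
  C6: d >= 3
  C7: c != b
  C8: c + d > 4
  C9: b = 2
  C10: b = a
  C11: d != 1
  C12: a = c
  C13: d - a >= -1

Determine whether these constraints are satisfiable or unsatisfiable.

Unsatisfiable

Constraint 9 fixes b = 2 and constraint 1 fixes c = 1. Constraints 10 and 12 give b = a = c, so b = c. But 2 ≠ 1 — contradiction.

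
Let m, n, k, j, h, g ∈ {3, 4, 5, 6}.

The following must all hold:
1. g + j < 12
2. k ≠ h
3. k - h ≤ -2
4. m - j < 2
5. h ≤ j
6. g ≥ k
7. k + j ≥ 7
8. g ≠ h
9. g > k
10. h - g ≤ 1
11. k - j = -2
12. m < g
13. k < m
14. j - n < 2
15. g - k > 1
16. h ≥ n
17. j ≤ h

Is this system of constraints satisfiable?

Satisfiable

Take m = 5, n = 5, k = 3, j = 5, h = 5, g = 6. Then constraint 1: g + j = 11; constraint 3: k - h = -2, and every other listed constraint is also met.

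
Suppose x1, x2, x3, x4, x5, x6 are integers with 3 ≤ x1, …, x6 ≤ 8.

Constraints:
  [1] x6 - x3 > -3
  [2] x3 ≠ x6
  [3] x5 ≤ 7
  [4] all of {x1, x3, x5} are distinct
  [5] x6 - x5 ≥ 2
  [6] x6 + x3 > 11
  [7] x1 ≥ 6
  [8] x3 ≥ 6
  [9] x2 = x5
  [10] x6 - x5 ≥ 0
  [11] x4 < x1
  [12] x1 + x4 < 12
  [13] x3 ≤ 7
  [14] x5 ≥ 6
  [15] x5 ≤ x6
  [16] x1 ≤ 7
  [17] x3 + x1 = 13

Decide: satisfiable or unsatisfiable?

Unsatisfiable

Constraints 3, 7, 8, 13, 14, and 16 confine each of x1, x3, x5 to the 2 values {6, 7}.
Constraint 4 requires all 3 of them to be distinct, but only 2 values are available — impossible by the pigeonhole principle.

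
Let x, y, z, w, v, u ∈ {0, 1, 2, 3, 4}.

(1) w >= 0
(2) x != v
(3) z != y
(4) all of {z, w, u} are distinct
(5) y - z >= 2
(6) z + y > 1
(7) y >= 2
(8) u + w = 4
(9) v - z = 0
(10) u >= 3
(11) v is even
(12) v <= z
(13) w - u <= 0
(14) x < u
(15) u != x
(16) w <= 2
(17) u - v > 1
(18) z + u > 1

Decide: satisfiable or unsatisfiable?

Satisfiable

The assignment x = 1, y = 2, z = 0, w = 1, v = 0, u = 3 works:
  constraint 5 holds since y - z = 2.
  constraint 6 holds since z + y = 2.
The rest check out directly.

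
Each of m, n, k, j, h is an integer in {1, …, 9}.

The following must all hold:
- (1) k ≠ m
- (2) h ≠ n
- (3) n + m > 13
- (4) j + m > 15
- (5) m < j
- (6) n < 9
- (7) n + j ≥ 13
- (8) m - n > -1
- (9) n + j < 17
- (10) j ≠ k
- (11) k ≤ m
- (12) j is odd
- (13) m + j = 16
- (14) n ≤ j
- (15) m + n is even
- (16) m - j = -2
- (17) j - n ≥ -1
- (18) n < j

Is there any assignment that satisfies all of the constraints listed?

Try m = 7, n = 7, k = 4, j = 9, h = 1.
Check constraint 3: n + m = 14; constraint 4: j + m = 16; constraint 7: n + j = 16. The remaining constraints are straightforward to verify.

Satisfiable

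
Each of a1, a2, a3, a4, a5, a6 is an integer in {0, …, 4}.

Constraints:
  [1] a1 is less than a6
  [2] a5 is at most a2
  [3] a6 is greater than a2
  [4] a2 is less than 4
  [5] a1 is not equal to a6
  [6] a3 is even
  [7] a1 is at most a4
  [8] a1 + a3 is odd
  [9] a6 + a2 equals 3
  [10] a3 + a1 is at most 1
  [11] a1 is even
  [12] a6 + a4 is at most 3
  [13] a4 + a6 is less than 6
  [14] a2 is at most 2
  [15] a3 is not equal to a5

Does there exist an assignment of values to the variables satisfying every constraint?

Constraint 11 makes a1 even and constraint 6 makes a3 even, so a1 + a3 must be even. Constraint 8 says a1 + a3 is odd — contradiction.

Unsatisfiable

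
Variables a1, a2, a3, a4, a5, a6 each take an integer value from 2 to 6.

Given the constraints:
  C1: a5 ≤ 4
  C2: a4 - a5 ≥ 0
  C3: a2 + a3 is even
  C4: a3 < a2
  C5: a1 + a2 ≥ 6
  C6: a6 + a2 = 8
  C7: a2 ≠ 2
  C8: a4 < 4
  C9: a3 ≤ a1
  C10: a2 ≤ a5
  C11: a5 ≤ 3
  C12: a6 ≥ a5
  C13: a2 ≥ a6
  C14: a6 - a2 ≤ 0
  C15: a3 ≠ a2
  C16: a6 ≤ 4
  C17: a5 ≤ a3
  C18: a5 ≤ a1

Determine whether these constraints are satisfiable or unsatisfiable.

Unsatisfiable

From constraint 16: a6 ≤ 4. From constraints 10 and 11: a2 ≤ a5 ≤ 3. Hence a6 + a2 ≤ 7. But constraint 6 requires a6 + a2 = 8, and 8 > 7. Contradiction.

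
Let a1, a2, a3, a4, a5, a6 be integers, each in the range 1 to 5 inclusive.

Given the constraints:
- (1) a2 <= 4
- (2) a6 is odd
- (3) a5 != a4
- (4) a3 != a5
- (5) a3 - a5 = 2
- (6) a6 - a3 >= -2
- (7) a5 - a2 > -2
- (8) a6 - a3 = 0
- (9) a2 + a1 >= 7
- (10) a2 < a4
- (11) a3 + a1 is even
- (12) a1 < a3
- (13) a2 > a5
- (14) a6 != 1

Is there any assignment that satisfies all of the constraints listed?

Setting (a1, a2, a3, a4, a5, a6) = (3, 4, 5, 5, 3, 5) satisfies everything: constraint 5: a3 - a5 = 2; constraint 6: a6 - a3 = 0, and the others follow.

Satisfiable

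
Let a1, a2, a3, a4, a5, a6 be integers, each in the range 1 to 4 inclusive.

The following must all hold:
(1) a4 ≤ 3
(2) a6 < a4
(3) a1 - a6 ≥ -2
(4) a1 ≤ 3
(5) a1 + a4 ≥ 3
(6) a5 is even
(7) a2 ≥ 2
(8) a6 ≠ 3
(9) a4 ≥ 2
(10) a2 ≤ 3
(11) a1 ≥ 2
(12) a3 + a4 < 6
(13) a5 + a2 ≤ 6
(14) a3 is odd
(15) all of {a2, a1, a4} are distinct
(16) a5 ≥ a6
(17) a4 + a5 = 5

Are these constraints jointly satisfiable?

Constraints 1, 4, 7, 9, 10, and 11 confine each of a2, a1, a4 to the 2 values {2, 3}.
Constraint 15 requires all 3 of them to be distinct, but only 2 values are available — impossible by the pigeonhole principle.

Unsatisfiable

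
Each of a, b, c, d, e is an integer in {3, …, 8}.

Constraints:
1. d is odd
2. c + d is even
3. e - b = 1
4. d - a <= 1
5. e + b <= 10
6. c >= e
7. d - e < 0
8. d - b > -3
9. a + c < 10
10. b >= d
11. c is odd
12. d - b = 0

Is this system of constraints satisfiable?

The assignment a = 3, b = 3, c = 5, d = 3, e = 4 works:
  constraint 3 holds since e - b = 1.
  constraint 4 holds since d - a = 0.
The rest check out directly.

Satisfiable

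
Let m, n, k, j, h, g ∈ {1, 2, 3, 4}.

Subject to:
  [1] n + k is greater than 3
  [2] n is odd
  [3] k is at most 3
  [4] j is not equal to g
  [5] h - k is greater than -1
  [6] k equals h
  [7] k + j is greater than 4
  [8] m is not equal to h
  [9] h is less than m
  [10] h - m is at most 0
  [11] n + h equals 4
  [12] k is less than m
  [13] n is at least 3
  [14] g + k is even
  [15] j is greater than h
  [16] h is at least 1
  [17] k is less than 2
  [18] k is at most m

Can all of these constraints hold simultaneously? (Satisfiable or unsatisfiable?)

The assignment m = 4, n = 3, k = 1, j = 4, h = 1, g = 1 works:
  constraint 1 holds since n + k = 4.
  constraint 5 holds since h - k = 0.
  constraint 7 holds since k + j = 5.
The rest check out directly.

Satisfiable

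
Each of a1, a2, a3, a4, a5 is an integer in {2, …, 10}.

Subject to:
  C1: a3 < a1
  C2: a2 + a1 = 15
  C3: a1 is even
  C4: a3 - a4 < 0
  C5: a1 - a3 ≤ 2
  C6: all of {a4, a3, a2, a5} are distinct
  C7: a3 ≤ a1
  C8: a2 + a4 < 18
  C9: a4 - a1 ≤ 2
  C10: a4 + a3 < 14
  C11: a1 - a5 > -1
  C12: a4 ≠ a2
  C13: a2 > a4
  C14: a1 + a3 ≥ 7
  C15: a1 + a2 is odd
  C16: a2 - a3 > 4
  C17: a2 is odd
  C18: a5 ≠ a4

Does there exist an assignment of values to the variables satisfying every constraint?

Satisfiable

Take a1 = 6, a2 = 9, a3 = 4, a4 = 7, a5 = 6. Then constraint 2: a2 + a1 = 15; constraint 4: a3 - a4 = -3; constraint 5: a1 - a3 = 2, and every other listed constraint is also met.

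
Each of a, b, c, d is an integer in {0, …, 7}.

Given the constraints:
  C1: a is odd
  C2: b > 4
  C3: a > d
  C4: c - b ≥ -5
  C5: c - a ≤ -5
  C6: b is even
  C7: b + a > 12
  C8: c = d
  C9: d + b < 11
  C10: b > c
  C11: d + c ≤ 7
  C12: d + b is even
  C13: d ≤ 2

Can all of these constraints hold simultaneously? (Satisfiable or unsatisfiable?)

Satisfiable

One satisfying assignment is a = 7, b = 6, c = 2, d = 2.
For the less obvious constraints — constraint 4: c - b = -4; constraint 5: c - a = -5 — and the others hold by inspection.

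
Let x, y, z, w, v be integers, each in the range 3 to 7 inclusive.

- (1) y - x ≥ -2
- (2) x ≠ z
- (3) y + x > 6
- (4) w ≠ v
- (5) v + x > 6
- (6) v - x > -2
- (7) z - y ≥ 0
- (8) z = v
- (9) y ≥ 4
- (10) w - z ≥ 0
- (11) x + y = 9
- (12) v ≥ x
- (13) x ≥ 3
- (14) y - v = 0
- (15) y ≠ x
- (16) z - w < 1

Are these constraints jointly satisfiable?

Satisfiable

One satisfying assignment is x = 4, y = 5, z = 5, w = 6, v = 5.
For the less obvious constraints — constraint 1: y - x = 1; constraint 3: y + x = 9 — and the others hold by inspection.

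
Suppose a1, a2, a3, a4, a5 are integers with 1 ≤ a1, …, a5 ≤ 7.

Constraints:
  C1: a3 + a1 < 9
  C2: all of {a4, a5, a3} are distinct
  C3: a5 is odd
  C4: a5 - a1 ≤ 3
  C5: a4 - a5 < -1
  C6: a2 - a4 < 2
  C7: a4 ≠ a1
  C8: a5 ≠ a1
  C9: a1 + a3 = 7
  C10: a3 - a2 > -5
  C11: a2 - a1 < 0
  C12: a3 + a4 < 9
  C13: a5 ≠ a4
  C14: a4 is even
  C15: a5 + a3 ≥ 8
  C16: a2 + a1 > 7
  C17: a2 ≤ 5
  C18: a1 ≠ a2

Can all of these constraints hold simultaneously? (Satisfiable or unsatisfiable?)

Satisfiable

One satisfying assignment is a1 = 5, a2 = 4, a3 = 2, a4 = 4, a5 = 7.
For the less obvious constraints — constraint 1: a3 + a1 = 7; constraint 4: a5 - a1 = 2; constraint 5: a4 - a5 = -3 — and the others hold by inspection.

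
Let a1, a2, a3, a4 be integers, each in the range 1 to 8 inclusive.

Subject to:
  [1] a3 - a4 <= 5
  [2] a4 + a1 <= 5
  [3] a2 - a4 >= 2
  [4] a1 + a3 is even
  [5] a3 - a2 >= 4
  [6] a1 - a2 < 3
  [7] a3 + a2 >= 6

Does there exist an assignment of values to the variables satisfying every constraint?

Unsatisfiable

Constraints 1, 3, and 5 give a3 − a2 ≥ 4, a2 − a4 ≥ 2, a4 − a3 ≥ -5.
Adding all 3 inequalities: the left sides telescope to 0, and the right sides sum to 4 + 2 + (-5) = 1. So 0 ≥ 1, which is false.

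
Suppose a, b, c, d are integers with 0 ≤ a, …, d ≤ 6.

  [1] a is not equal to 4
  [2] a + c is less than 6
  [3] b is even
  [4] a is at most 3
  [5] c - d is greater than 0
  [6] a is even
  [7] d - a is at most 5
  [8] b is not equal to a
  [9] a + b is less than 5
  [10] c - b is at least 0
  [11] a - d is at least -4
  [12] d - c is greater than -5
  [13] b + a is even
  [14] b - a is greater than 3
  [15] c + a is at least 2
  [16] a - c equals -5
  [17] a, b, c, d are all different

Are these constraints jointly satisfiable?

Take a = 0, b = 4, c = 5, d = 2. Then constraint 2: a + c = 5; constraint 5: c - d = 3, and every other listed constraint is also met.

Satisfiable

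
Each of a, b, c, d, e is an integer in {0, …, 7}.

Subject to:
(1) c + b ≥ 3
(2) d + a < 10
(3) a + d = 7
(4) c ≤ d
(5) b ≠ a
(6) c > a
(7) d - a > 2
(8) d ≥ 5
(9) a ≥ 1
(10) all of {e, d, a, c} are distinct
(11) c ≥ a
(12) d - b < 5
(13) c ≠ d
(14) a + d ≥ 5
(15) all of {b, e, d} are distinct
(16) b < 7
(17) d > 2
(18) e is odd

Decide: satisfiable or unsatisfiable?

Satisfiable

Take a = 1, b = 4, c = 2, d = 6, e = 5. Then constraint 1: c + b = 6; constraint 2: d + a = 7, and every other listed constraint is also met.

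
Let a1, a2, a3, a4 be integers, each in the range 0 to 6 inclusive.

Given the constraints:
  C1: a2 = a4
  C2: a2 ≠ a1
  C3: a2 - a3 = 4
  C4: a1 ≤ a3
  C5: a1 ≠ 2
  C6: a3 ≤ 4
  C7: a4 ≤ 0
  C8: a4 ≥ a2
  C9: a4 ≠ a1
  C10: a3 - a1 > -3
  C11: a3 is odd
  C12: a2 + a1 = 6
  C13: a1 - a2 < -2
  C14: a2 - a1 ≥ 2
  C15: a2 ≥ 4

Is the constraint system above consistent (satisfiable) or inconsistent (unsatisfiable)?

From constraints 7 and 8: a2 ≤ a4 ≤ 0. From constraints 4 and 6: a1 ≤ a3 ≤ 4. Hence a2 + a1 ≤ 4. But constraint 12 requires a2 + a1 = 6, and 6 > 4. Contradiction.

Unsatisfiable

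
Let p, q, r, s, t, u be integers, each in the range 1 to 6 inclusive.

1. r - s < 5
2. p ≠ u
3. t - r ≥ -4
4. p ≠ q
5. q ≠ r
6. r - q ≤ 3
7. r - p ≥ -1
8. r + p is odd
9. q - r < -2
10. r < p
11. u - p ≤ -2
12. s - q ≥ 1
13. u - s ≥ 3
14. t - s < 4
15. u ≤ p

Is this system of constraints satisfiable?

Unsatisfiable

Constraints 6, 7, 11, 12, and 13 give s − q ≥ 1, q − r ≥ -3, r − p ≥ -1, p − u ≥ 2, u − s ≥ 3.
Adding all 5 inequalities: the left sides telescope to 0, and the right sides sum to 1 + (-3) + (-1) + 2 + 3 = 2. So 0 ≥ 2, which is false.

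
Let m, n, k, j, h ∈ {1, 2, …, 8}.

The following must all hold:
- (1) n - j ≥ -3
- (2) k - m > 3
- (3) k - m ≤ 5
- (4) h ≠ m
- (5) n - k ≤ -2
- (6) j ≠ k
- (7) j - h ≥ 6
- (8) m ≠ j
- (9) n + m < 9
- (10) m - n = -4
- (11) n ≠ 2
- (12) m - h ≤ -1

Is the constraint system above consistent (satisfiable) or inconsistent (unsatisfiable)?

Unsatisfiable

Constraints 1, 3, 5, 7, and 12 give k − n ≥ 2, n − j ≥ -3, j − h ≥ 6, h − m ≥ 1, m − k ≥ -5.
Adding all 5 inequalities: the left sides telescope to 0, and the right sides sum to 2 + (-3) + 6 + 1 + (-5) = 1. So 0 ≥ 1, which is false.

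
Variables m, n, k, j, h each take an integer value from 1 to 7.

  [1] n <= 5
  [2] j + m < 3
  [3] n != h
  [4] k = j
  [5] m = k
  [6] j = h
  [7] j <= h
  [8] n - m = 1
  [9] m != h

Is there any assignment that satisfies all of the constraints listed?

Unsatisfiable

From constraints 4, 5, and 6, m = k = j = h, so m = h. But constraint 9 says m ≠ h. Contradiction.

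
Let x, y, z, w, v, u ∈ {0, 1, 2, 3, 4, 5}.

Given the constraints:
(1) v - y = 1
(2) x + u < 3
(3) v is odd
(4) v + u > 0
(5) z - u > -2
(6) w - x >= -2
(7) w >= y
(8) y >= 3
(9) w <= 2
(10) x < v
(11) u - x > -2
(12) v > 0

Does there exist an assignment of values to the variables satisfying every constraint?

Unsatisfiable

From constraint 8: y ≥ 3. From constraints 7 and 9: y ≤ w and w ≤ 2, so y ≤ 2. But 2 < 3, so no value of y works.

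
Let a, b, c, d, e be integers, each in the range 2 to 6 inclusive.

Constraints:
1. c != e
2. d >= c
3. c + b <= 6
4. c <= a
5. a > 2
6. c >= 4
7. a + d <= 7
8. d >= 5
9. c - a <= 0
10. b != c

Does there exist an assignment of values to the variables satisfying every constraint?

Unsatisfiable

From constraints 4 and 6: a ≥ c ≥ 4. From constraint 8: d ≥ 5. Hence a + d ≥ 9. But constraint 7 requires a + d ≤ 7, and 7 < 9. Contradiction.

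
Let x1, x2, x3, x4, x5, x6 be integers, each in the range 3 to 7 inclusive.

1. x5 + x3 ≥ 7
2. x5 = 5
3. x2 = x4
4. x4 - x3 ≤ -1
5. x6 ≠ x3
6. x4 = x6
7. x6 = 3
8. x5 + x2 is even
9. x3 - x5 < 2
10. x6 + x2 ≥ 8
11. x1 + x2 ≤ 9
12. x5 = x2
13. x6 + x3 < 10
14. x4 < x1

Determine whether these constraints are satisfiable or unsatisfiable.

Constraint 2 fixes x5 = 5 and constraint 7 fixes x6 = 3. Constraints 3, 6, and 12 give x5 = x2 = x4 = x6, so x5 = x6. But 5 ≠ 3 — contradiction.

Unsatisfiable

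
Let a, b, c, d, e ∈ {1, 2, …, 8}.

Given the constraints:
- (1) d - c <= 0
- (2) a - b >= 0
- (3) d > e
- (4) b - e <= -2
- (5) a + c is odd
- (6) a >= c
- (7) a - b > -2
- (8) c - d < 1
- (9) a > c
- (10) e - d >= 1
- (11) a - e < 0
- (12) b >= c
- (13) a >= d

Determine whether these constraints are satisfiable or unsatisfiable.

Constraints 1, 3, 9, and 11 give e < d, d ≤ c, c < a, a < e. Chaining: e < d ≤ c < a < e, which forces e < e — impossible.

Unsatisfiable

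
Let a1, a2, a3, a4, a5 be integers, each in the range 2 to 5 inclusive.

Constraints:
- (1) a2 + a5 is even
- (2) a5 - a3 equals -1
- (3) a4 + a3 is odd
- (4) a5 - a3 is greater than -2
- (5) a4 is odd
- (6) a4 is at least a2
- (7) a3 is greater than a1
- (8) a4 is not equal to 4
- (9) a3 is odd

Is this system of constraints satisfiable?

Constraint 5 makes a4 odd and constraint 9 makes a3 odd, so a4 + a3 must be even. Constraint 3 says a4 + a3 is odd — contradiction.

Unsatisfiable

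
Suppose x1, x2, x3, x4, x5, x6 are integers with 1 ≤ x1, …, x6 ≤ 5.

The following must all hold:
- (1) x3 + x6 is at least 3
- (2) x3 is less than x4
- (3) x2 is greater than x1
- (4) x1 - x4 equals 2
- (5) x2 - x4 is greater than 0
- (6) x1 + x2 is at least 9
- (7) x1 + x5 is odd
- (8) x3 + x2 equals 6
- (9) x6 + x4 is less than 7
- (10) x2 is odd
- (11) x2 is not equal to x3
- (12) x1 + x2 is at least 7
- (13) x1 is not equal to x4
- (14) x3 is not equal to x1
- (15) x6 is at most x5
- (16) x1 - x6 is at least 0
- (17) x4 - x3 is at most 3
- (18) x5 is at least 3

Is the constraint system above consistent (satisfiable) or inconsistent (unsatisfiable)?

Satisfiable

Try x1 = 4, x2 = 5, x3 = 1, x4 = 2, x5 = 5, x6 = 4.
Check constraint 1: x3 + x6 = 5; constraint 4: x1 - x4 = 2. The remaining constraints are straightforward to verify.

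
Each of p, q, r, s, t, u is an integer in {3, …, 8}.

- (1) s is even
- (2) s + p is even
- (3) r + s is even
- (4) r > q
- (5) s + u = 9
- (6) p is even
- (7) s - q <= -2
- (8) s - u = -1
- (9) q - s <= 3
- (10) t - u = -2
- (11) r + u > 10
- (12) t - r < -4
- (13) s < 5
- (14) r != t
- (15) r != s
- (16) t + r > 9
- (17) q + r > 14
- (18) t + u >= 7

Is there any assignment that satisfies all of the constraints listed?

Satisfiable

Try p = 8, q = 7, r = 8, s = 4, t = 3, u = 5.
Check constraint 5: s + u = 9; constraint 7: s - q = -3. The remaining constraints are straightforward to verify.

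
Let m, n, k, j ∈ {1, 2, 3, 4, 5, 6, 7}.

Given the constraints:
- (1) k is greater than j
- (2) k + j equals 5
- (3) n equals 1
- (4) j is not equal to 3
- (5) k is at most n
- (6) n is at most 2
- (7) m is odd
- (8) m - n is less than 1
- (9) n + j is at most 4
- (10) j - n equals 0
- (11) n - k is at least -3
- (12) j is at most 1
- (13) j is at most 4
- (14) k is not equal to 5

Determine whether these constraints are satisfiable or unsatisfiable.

From constraints 5 and 6: k ≤ n ≤ 2. From constraint 12: j ≤ 1. Hence k + j ≤ 3. But constraint 2 requires k + j = 5, and 5 > 3. Contradiction.

Unsatisfiable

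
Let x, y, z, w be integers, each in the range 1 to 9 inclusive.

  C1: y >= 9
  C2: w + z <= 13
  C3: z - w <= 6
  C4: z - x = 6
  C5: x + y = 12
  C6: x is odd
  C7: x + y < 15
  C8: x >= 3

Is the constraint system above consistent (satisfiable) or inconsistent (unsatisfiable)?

Satisfiable

Setting (x, y, z, w) = (3, 9, 9, 3) satisfies everything: constraint 2: w + z = 12; constraint 3: z - w = 6, and the others follow.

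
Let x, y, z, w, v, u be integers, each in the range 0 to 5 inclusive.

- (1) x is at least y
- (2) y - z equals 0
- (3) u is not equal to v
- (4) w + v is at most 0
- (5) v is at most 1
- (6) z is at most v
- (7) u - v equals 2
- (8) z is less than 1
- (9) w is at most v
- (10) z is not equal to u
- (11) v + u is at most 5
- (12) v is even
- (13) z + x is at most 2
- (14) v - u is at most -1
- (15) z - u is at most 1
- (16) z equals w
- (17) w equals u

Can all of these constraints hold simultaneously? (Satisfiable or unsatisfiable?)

Unsatisfiable

From constraints 16 and 17, z = w = u, so z = u. But constraint 10 says z ≠ u. Contradiction.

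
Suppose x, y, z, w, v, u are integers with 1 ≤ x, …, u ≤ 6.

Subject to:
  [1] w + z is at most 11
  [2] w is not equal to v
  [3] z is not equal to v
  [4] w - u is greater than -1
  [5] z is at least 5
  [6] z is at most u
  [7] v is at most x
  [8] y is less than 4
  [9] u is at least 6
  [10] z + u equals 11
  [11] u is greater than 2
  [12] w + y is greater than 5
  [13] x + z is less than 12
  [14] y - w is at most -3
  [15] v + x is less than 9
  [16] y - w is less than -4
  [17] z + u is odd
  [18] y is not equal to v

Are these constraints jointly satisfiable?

Satisfiable

Take x = 5, y = 1, z = 5, w = 6, v = 3, u = 6. Then constraint 1: w + z = 11; constraint 4: w - u = 0; constraint 10: z + u = 11, and every other listed constraint is also met.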